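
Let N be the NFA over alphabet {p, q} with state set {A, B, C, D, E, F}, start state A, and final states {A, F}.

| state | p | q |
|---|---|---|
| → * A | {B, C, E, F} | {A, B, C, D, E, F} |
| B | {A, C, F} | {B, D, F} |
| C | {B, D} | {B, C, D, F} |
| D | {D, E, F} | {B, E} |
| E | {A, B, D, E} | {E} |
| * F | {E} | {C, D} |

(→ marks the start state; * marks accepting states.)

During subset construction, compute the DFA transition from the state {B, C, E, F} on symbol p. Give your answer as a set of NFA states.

δ(B,p) = {A, C, F}; δ(C,p) = {B, D}; δ(E,p) = {A, B, D, E}; δ(F,p) = {E}.
Union: {A, B, C, D, E, F}.

{A, B, C, D, E, F}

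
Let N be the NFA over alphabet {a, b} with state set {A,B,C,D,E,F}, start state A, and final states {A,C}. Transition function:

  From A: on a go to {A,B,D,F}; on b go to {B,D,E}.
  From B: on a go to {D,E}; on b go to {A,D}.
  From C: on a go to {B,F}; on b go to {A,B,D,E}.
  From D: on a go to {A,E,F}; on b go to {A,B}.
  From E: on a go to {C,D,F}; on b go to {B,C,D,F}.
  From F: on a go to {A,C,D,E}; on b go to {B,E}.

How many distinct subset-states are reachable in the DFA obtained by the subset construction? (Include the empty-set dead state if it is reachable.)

Start state of the DFA: {A}.
{A} --a--> {A,B,D,F}  [new]
{A} --b--> {B,D,E}  [new]
{A,B,D,F} --a--> {A,B,C,D,E,F}  [new]
{A,B,D,F} --b--> {A,B,D,E}  [new]
{B,D,E} --a--> {A,C,D,E,F}  [new]
{B,D,E} --b--> {A,B,C,D,F}  [new]
{A,B,C,D,E,F} --a--> {A,B,C,D,E,F}  [seen]
{A,B,C,D,E,F} --b--> {A,B,C,D,E,F}  [seen]
{A,B,D,E} --a--> {A,B,C,D,E,F}  [seen]
{A,B,D,E} --b--> {A,B,C,D,E,F}  [seen]
{A,C,D,E,F} --a--> {A,B,C,D,E,F}  [seen]
{A,C,D,E,F} --b--> {A,B,C,D,E,F}  [seen]
{A,B,C,D,F} --a--> {A,B,C,D,E,F}  [seen]
{A,B,C,D,F} --b--> {A,B,D,E}  [seen]
Reachable DFA states: {A}, {A,B,D,F}, {B,D,E}, {A,B,C,D,E,F}, {A,B,D,E}, {A,C,D,E,F}, {A,B,C,D,F}.

7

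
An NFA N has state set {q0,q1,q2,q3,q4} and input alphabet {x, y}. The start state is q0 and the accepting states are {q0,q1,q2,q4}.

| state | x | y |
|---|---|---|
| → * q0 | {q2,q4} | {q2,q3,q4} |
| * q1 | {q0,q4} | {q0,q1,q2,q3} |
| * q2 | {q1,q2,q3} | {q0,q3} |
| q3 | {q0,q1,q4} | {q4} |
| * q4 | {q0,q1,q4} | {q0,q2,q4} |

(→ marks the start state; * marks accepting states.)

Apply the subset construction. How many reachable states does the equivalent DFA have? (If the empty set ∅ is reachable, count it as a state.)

Start state of the DFA: {q0}.
{q0} --x--> {q2,q4}  [new]
{q0} --y--> {q2,q3,q4}  [new]
{q2,q4} --x--> {q0,q1,q2,q3,q4}  [new]
{q2,q4} --y--> {q0,q2,q3,q4}  [new]
{q2,q3,q4} --x--> {q0,q1,q2,q3,q4}  [seen]
{q2,q3,q4} --y--> {q0,q2,q3,q4}  [seen]
{q0,q1,q2,q3,q4} --x--> {q0,q1,q2,q3,q4}  [seen]
{q0,q1,q2,q3,q4} --y--> {q0,q1,q2,q3,q4}  [seen]
{q0,q2,q3,q4} --x--> {q0,q1,q2,q3,q4}  [seen]
{q0,q2,q3,q4} --y--> {q0,q2,q3,q4}  [seen]
Reachable DFA states: {q0}, {q2,q4}, {q2,q3,q4}, {q0,q1,q2,q3,q4}, {q0,q2,q3,q4}.

5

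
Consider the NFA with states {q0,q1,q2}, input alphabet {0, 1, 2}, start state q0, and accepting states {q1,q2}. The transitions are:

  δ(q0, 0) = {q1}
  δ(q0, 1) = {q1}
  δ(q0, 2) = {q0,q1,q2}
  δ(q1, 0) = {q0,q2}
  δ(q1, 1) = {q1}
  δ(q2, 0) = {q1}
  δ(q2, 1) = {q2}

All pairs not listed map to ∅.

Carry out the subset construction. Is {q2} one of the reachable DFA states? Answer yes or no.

Start state of the DFA: {q0}.
{q0} --0--> {q1}  [new]
{q0} --1--> {q1}  [seen]
{q0} --2--> {q0,q1,q2}  [new]
{q1} --0--> {q0,q2}  [new]
{q1} --1--> {q1}  [seen]
{q1} --2--> ∅  [new]
{q0,q1,q2} --0--> {q0,q1,q2}  [seen]
{q0,q1,q2} --1--> {q1,q2}  [new]
{q0,q1,q2} --2--> {q0,q1,q2}  [seen]
{q0,q2} --0--> {q1}  [seen]
{q0,q2} --1--> {q1,q2}  [seen]
{q0,q2} --2--> {q0,q1,q2}  [seen]
∅ --0--> ∅  [seen]
∅ --1--> ∅  [seen]
∅ --2--> ∅  [seen]
{q1,q2} --0--> {q0,q1,q2}  [seen]
{q1,q2} --1--> {q1,q2}  [seen]
{q1,q2} --2--> ∅  [seen]
Reachable DFA states: {q0}, {q1}, {q0,q1,q2}, {q0,q2}, ∅, {q1,q2}.
{q2} is not among them.

no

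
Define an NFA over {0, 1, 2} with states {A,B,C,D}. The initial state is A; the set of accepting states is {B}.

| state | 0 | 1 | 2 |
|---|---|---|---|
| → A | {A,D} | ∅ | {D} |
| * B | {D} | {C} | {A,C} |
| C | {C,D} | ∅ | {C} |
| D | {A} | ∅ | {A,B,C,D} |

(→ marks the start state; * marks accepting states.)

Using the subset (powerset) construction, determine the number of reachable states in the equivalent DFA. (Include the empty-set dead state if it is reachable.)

8

Start state of the DFA: {A}.
{A} --0--> {A,D}  [new]
{A} --1--> ∅  [new]
{A} --2--> {D}  [new]
{A,D} --0--> {A,D}  [seen]
{A,D} --1--> ∅  [seen]
{A,D} --2--> {A,B,C,D}  [new]
∅ --0--> ∅  [seen]
∅ --1--> ∅  [seen]
∅ --2--> ∅  [seen]
{D} --0--> {A}  [seen]
{D} --1--> ∅  [seen]
{D} --2--> {A,B,C,D}  [seen]
{A,B,C,D} --0--> {A,C,D}  [new]
{A,B,C,D} --1--> {C}  [new]
{A,B,C,D} --2--> {A,B,C,D}  [seen]
{A,C,D} --0--> {A,C,D}  [seen]
{A,C,D} --1--> ∅  [seen]
{A,C,D} --2--> {A,B,C,D}  [seen]
{C} --0--> {C,D}  [new]
{C} --1--> ∅  [seen]
{C} --2--> {C}  [seen]
{C,D} --0--> {A,C,D}  [seen]
{C,D} --1--> ∅  [seen]
{C,D} --2--> {A,B,C,D}  [seen]
Reachable DFA states: {A}, {A,D}, ∅, {D}, {A,B,C,D}, {A,C,D}, {C}, {C,D}.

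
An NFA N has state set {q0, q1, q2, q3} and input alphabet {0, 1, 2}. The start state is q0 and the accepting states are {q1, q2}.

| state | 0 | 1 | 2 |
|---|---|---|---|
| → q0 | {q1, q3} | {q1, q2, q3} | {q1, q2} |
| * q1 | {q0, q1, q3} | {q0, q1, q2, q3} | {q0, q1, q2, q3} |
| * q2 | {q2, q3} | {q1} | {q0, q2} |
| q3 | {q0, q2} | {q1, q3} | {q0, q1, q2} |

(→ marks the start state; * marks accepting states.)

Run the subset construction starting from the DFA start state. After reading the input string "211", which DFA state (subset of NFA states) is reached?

Start: {q0}.
δ(q0,2) = {q1, q2}.
Union: {q1, q2}.
After 2: {q1, q2}.
δ(q1,1) = {q0, q1, q2, q3}; δ(q2,1) = {q1}.
Union: {q0, q1, q2, q3}.
After 1: {q0, q1, q2, q3}.
δ(q0,1) = {q1, q2, q3}; δ(q1,1) = {q0, q1, q2, q3}; δ(q2,1) = {q1}; δ(q3,1) = {q1, q3}.
Union: {q0, q1, q2, q3}.
After 1: {q0, q1, q2, q3}.

{q0, q1, q2, q3}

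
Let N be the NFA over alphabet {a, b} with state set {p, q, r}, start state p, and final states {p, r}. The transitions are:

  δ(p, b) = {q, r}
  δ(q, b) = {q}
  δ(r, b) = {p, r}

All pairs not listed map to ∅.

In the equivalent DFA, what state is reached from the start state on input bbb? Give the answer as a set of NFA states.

{p, q, r}

Start: {p}.
δ(p,b) = {q, r}.
Union: {q, r}.
After b: {q, r}.
δ(q,b) = {q}; δ(r,b) = {p, r}.
Union: {p, q, r}.
After b: {p, q, r}.
δ(p,b) = {q, r}; δ(q,b) = {q}; δ(r,b) = {p, r}.
Union: {p, q, r}.
After b: {p, q, r}.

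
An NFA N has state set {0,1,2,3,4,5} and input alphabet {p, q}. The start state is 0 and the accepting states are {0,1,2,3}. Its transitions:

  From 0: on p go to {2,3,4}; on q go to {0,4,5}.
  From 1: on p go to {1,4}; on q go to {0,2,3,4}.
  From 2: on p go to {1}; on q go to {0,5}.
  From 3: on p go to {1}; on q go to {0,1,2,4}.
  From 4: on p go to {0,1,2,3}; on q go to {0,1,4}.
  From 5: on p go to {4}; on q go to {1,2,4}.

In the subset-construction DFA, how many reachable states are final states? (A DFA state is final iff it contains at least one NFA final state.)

Start state of the DFA: {0}.
{0} --p--> {2,3,4}  [new]
{0} --q--> {0,4,5}  [new]
{2,3,4} --p--> {0,1,2,3}  [new]
{2,3,4} --q--> {0,1,2,4,5}  [new]
{0,4,5} --p--> {0,1,2,3,4}  [new]
{0,4,5} --q--> {0,1,2,4,5}  [seen]
{0,1,2,3} --p--> {1,2,3,4}  [new]
{0,1,2,3} --q--> {0,1,2,3,4,5}  [new]
{0,1,2,4,5} --p--> {0,1,2,3,4}  [seen]
{0,1,2,4,5} --q--> {0,1,2,3,4,5}  [seen]
{0,1,2,3,4} --p--> {0,1,2,3,4}  [seen]
{0,1,2,3,4} --q--> {0,1,2,3,4,5}  [seen]
{1,2,3,4} --p--> {0,1,2,3,4}  [seen]
{1,2,3,4} --q--> {0,1,2,3,4,5}  [seen]
{0,1,2,3,4,5} --p--> {0,1,2,3,4}  [seen]
{0,1,2,3,4,5} --q--> {0,1,2,3,4,5}  [seen]
Reachable DFA states: {0}, {2,3,4}, {0,4,5}, {0,1,2,3}, {0,1,2,4,5}, {0,1,2,3,4}, {1,2,3,4}, {0,1,2,3,4,5}.
Accepting DFA states (contain an NFA accepting state): {0}, {2,3,4}, {0,4,5}, {0,1,2,3}, {0,1,2,4,5}, {0,1,2,3,4}, {1,2,3,4}, {0,1,2,3,4,5}.

8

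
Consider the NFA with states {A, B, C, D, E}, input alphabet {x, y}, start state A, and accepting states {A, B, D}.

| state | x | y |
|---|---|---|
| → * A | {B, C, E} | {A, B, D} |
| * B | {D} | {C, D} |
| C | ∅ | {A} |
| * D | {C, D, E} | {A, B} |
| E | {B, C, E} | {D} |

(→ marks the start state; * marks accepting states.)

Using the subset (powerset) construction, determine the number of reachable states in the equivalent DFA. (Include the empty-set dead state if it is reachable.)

Start state of the DFA: {A}.
{A} --x--> {B, C, E}  [new]
{A} --y--> {A, B, D}  [new]
{B, C, E} --x--> {B, C, D, E}  [new]
{B, C, E} --y--> {A, C, D}  [new]
{A, B, D} --x--> {B, C, D, E}  [seen]
{A, B, D} --y--> {A, B, C, D}  [new]
{B, C, D, E} --x--> {B, C, D, E}  [seen]
{B, C, D, E} --y--> {A, B, C, D}  [seen]
{A, C, D} --x--> {B, C, D, E}  [seen]
{A, C, D} --y--> {A, B, D}  [seen]
{A, B, C, D} --x--> {B, C, D, E}  [seen]
{A, B, C, D} --y--> {A, B, C, D}  [seen]
Reachable DFA states: {A}, {B, C, E}, {A, B, D}, {B, C, D, E}, {A, C, D}, {A, B, C, D}.

6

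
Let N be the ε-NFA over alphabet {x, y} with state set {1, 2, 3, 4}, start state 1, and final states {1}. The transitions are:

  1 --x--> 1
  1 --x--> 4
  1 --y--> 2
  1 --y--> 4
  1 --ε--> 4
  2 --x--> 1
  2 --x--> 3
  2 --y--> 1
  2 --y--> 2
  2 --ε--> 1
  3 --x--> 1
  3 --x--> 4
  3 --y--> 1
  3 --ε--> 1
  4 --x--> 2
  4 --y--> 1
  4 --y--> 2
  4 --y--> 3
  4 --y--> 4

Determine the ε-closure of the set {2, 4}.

{1, 2, 4}

Begin with {2, 4}.
2 →ε {1}; add 1.
ε-closure = {1, 2, 4}.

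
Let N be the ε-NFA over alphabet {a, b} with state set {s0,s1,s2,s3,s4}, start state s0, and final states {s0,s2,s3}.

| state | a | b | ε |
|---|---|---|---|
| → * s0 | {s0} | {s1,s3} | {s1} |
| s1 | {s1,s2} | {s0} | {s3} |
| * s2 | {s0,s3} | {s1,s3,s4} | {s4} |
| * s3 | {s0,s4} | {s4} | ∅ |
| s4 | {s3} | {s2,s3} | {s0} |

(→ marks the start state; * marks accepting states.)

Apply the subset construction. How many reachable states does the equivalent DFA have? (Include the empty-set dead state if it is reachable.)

Start state of the DFA: {s0,s1,s3} (ε-closure of the NFA start).
{s0,s1,s3} --a--> {s0,s1,s2,s3,s4}  [new]
{s0,s1,s3} --b--> {s0,s1,s3,s4}  [new]
{s0,s1,s2,s3,s4} --a--> {s0,s1,s2,s3,s4}  [seen]
{s0,s1,s2,s3,s4} --b--> {s0,s1,s2,s3,s4}  [seen]
{s0,s1,s3,s4} --a--> {s0,s1,s2,s3,s4}  [seen]
{s0,s1,s3,s4} --b--> {s0,s1,s2,s3,s4}  [seen]
Reachable DFA states: {s0,s1,s3}, {s0,s1,s2,s3,s4}, {s0,s1,s3,s4}.

3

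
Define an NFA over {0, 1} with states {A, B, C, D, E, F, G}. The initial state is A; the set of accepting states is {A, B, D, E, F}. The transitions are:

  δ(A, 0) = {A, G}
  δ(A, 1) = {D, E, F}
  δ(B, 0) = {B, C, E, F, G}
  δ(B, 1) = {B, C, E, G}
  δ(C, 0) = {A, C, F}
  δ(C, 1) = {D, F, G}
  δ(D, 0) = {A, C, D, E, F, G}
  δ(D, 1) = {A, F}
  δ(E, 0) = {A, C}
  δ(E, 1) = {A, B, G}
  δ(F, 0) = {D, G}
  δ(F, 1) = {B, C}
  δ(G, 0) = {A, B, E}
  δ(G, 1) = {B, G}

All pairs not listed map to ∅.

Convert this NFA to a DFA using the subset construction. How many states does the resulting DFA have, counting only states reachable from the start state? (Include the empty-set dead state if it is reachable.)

Start state of the DFA: {A}.
{A} --0--> {A, G}  [new]
{A} --1--> {D, E, F}  [new]
{A, G} --0--> {A, B, E, G}  [new]
{A, G} --1--> {B, D, E, F, G}  [new]
{D, E, F} --0--> {A, C, D, E, F, G}  [new]
{D, E, F} --1--> {A, B, C, F, G}  [new]
{A, B, E, G} --0--> {A, B, C, E, F, G}  [new]
{A, B, E, G} --1--> {A, B, C, D, E, F, G}  [new]
{B, D, E, F, G} --0--> {A, B, C, D, E, F, G}  [seen]
{B, D, E, F, G} --1--> {A, B, C, E, F, G}  [seen]
{A, C, D, E, F, G} --0--> {A, B, C, D, E, F, G}  [seen]
{A, C, D, E, F, G} --1--> {A, B, C, D, E, F, G}  [seen]
{A, B, C, F, G} --0--> {A, B, C, D, E, F, G}  [seen]
{A, B, C, F, G} --1--> {B, C, D, E, F, G}  [new]
{A, B, C, E, F, G} --0--> {A, B, C, D, E, F, G}  [seen]
{A, B, C, E, F, G} --1--> {A, B, C, D, E, F, G}  [seen]
{A, B, C, D, E, F, G} --0--> {A, B, C, D, E, F, G}  [seen]
{A, B, C, D, E, F, G} --1--> {A, B, C, D, E, F, G}  [seen]
{B, C, D, E, F, G} --0--> {A, B, C, D, E, F, G}  [seen]
{B, C, D, E, F, G} --1--> {A, B, C, D, E, F, G}  [seen]
Reachable DFA states: {A}, {A, G}, {D, E, F}, {A, B, E, G}, {B, D, E, F, G}, {A, C, D, E, F, G}, {A, B, C, F, G}, {A, B, C, E, F, G}, {A, B, C, D, E, F, G}, {B, C, D, E, F, G}.

10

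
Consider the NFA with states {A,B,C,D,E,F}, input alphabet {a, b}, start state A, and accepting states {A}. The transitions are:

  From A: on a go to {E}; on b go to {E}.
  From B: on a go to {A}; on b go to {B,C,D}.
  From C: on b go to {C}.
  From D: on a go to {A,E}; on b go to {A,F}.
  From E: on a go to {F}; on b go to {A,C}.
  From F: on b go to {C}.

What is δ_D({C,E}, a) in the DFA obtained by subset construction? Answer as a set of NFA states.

δ(C,a) = ∅; δ(E,a) = {F}.
Union: {F}.

{F}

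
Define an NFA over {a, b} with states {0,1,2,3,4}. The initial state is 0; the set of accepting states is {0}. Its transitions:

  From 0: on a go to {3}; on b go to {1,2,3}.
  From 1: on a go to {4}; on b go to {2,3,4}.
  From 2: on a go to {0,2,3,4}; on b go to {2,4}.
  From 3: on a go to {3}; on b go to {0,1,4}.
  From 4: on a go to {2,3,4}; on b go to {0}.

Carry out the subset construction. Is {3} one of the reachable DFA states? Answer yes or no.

yes

Start state of the DFA: {0}.
{0} --a--> {3}  [new]
{0} --b--> {1,2,3}  [new]
{3} --a--> {3}  [seen]
{3} --b--> {0,1,4}  [new]
{1,2,3} --a--> {0,2,3,4}  [new]
{1,2,3} --b--> {0,1,2,3,4}  [new]
{0,1,4} --a--> {2,3,4}  [new]
{0,1,4} --b--> {0,1,2,3,4}  [seen]
{0,2,3,4} --a--> {0,2,3,4}  [seen]
{0,2,3,4} --b--> {0,1,2,3,4}  [seen]
{0,1,2,3,4} --a--> {0,2,3,4}  [seen]
{0,1,2,3,4} --b--> {0,1,2,3,4}  [seen]
{2,3,4} --a--> {0,2,3,4}  [seen]
{2,3,4} --b--> {0,1,2,4}  [new]
{0,1,2,4} --a--> {0,2,3,4}  [seen]
{0,1,2,4} --b--> {0,1,2,3,4}  [seen]
Reachable DFA states: {0}, {3}, {1,2,3}, {0,1,4}, {0,2,3,4}, {0,1,2,3,4}, {2,3,4}, {0,1,2,4}.
{3} is among them.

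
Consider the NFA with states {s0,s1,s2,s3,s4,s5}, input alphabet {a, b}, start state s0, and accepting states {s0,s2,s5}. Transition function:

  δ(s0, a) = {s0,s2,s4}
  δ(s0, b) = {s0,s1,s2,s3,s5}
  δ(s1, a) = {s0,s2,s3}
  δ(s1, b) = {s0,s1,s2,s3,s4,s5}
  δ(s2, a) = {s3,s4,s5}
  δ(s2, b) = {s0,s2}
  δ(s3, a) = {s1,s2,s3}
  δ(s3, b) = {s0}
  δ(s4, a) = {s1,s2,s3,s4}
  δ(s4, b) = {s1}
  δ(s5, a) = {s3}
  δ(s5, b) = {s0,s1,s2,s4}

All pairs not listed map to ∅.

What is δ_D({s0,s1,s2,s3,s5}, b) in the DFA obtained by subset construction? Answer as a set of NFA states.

δ(s0,b) = {s0,s1,s2,s3,s5}; δ(s1,b) = {s0,s1,s2,s3,s4,s5}; δ(s2,b) = {s0,s2}; δ(s3,b) = {s0}; δ(s5,b) = {s0,s1,s2,s4}.
Union: {s0,s1,s2,s3,s4,s5}.

{s0,s1,s2,s3,s4,s5}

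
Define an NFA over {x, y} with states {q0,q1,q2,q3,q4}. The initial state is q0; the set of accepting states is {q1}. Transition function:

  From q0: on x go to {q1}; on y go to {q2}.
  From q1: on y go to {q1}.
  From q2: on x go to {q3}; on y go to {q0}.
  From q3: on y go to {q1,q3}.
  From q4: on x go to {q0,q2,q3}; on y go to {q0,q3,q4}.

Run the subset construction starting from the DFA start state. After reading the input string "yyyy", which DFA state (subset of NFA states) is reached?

Start: {q0}.
δ(q0,y) = {q2}.
Union: {q2}.
After y: {q2}.
δ(q2,y) = {q0}.
Union: {q0}.
After y: {q0}.
δ(q0,y) = {q2}.
Union: {q2}.
After y: {q2}.
δ(q2,y) = {q0}.
Union: {q0}.
After y: {q0}.

{q0}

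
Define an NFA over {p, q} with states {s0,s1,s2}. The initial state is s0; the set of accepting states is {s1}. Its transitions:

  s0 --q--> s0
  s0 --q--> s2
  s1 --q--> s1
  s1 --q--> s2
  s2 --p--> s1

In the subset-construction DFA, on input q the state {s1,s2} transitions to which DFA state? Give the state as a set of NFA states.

δ(s1,q) = {s1,s2}; δ(s2,q) = ∅.
Union: {s1,s2}.

{s1,s2}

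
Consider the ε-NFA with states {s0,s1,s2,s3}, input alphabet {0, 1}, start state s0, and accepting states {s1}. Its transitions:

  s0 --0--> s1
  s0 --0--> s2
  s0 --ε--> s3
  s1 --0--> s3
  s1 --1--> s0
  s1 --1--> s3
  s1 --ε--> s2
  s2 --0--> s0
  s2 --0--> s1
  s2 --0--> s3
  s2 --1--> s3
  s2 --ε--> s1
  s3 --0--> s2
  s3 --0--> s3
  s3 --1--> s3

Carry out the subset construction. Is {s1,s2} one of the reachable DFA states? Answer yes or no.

no

Start state of the DFA: {s0,s3} (ε-closure of the NFA start).
{s0,s3} --0--> {s1,s2,s3}  [new]
{s0,s3} --1--> {s3}  [new]
{s1,s2,s3} --0--> {s0,s1,s2,s3}  [new]
{s1,s2,s3} --1--> {s0,s3}  [seen]
{s3} --0--> {s1,s2,s3}  [seen]
{s3} --1--> {s3}  [seen]
{s0,s1,s2,s3} --0--> {s0,s1,s2,s3}  [seen]
{s0,s1,s2,s3} --1--> {s0,s3}  [seen]
Reachable DFA states: {s0,s3}, {s1,s2,s3}, {s3}, {s0,s1,s2,s3}.
{s1,s2} is not among them.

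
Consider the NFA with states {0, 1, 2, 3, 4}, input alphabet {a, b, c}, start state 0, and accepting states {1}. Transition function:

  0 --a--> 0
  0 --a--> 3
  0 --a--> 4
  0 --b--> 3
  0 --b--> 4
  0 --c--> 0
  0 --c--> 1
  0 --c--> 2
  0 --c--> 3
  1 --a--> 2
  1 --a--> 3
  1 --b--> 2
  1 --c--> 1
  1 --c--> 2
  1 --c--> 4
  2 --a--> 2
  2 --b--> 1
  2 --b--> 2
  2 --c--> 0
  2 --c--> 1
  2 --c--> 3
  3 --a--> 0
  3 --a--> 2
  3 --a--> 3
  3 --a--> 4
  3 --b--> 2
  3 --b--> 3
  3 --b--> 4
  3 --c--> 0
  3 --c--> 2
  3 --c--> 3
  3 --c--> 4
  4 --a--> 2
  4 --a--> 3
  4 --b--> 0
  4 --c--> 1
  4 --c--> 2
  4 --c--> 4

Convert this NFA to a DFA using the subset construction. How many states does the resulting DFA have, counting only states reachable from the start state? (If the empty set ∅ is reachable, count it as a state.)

Start state of the DFA: {0}.
{0} --a--> {0, 3, 4}  [new]
{0} --b--> {3, 4}  [new]
{0} --c--> {0, 1, 2, 3}  [new]
{0, 3, 4} --a--> {0, 2, 3, 4}  [new]
{0, 3, 4} --b--> {0, 2, 3, 4}  [seen]
{0, 3, 4} --c--> {0, 1, 2, 3, 4}  [new]
{3, 4} --a--> {0, 2, 3, 4}  [seen]
{3, 4} --b--> {0, 2, 3, 4}  [seen]
{3, 4} --c--> {0, 1, 2, 3, 4}  [seen]
{0, 1, 2, 3} --a--> {0, 2, 3, 4}  [seen]
{0, 1, 2, 3} --b--> {1, 2, 3, 4}  [new]
{0, 1, 2, 3} --c--> {0, 1, 2, 3, 4}  [seen]
{0, 2, 3, 4} --a--> {0, 2, 3, 4}  [seen]
{0, 2, 3, 4} --b--> {0, 1, 2, 3, 4}  [seen]
{0, 2, 3, 4} --c--> {0, 1, 2, 3, 4}  [seen]
{0, 1, 2, 3, 4} --a--> {0, 2, 3, 4}  [seen]
{0, 1, 2, 3, 4} --b--> {0, 1, 2, 3, 4}  [seen]
{0, 1, 2, 3, 4} --c--> {0, 1, 2, 3, 4}  [seen]
{1, 2, 3, 4} --a--> {0, 2, 3, 4}  [seen]
{1, 2, 3, 4} --b--> {0, 1, 2, 3, 4}  [seen]
{1, 2, 3, 4} --c--> {0, 1, 2, 3, 4}  [seen]
Reachable DFA states: {0}, {0, 3, 4}, {3, 4}, {0, 1, 2, 3}, {0, 2, 3, 4}, {0, 1, 2, 3, 4}, {1, 2, 3, 4}.

7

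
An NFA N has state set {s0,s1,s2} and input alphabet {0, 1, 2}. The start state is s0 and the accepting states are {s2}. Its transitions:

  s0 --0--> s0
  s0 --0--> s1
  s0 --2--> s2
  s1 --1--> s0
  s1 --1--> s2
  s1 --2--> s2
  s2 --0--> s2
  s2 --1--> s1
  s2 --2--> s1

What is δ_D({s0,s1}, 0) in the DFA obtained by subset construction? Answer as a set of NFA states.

δ(s0,0) = {s0,s1}; δ(s1,0) = ∅.
Union: {s0,s1}.

{s0,s1}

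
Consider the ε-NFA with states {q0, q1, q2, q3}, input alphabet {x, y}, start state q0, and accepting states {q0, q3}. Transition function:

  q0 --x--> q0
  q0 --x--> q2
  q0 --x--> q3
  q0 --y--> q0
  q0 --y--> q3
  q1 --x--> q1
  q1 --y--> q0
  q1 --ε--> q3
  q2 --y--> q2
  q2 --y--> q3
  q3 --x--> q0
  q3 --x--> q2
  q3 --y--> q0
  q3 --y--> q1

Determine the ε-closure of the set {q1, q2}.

Begin with {q1, q2}.
q1 →ε {q3}; add q3.
ε-closure = {q1, q2, q3}.

{q1, q2, q3}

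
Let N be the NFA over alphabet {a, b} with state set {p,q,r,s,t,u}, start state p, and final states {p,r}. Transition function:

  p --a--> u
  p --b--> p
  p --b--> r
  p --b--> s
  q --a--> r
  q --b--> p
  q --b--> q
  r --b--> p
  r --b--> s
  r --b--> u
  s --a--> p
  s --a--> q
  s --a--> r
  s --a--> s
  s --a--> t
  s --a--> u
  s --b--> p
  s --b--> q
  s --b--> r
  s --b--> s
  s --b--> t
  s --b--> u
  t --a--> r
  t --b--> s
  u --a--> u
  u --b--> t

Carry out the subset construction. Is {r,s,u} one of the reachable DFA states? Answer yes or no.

Start state of the DFA: {p}.
{p} --a--> {u}  [new]
{p} --b--> {p,r,s}  [new]
{u} --a--> {u}  [seen]
{u} --b--> {t}  [new]
{p,r,s} --a--> {p,q,r,s,t,u}  [new]
{p,r,s} --b--> {p,q,r,s,t,u}  [seen]
{t} --a--> {r}  [new]
{t} --b--> {s}  [new]
{p,q,r,s,t,u} --a--> {p,q,r,s,t,u}  [seen]
{p,q,r,s,t,u} --b--> {p,q,r,s,t,u}  [seen]
{r} --a--> ∅  [new]
{r} --b--> {p,s,u}  [new]
{s} --a--> {p,q,r,s,t,u}  [seen]
{s} --b--> {p,q,r,s,t,u}  [seen]
∅ --a--> ∅  [seen]
∅ --b--> ∅  [seen]
{p,s,u} --a--> {p,q,r,s,t,u}  [seen]
{p,s,u} --b--> {p,q,r,s,t,u}  [seen]
Reachable DFA states: {p}, {u}, {p,r,s}, {t}, {p,q,r,s,t,u}, {r}, {s}, ∅, {p,s,u}.
{r,s,u} is not among them.

no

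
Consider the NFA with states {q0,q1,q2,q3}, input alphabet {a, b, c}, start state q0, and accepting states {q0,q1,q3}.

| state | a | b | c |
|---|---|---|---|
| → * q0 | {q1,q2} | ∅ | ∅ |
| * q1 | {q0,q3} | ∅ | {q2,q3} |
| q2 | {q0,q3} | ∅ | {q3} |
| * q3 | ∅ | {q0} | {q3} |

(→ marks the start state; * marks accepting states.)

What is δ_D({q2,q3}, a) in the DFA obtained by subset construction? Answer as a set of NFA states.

δ(q2,a) = {q0,q3}; δ(q3,a) = ∅.
Union: {q0,q3}.

{q0,q3}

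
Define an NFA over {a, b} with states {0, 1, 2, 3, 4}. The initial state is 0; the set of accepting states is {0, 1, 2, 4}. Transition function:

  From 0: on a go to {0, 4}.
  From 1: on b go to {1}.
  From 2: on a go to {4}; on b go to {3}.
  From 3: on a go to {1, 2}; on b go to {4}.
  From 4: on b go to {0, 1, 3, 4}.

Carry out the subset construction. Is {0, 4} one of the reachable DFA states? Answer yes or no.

Start state of the DFA: {0}.
{0} --a--> {0, 4}  [new]
{0} --b--> ∅  [new]
{0, 4} --a--> {0, 4}  [seen]
{0, 4} --b--> {0, 1, 3, 4}  [new]
∅ --a--> ∅  [seen]
∅ --b--> ∅  [seen]
{0, 1, 3, 4} --a--> {0, 1, 2, 4}  [new]
{0, 1, 3, 4} --b--> {0, 1, 3, 4}  [seen]
{0, 1, 2, 4} --a--> {0, 4}  [seen]
{0, 1, 2, 4} --b--> {0, 1, 3, 4}  [seen]
Reachable DFA states: {0}, {0, 4}, ∅, {0, 1, 3, 4}, {0, 1, 2, 4}.
{0, 4} is among them.

yes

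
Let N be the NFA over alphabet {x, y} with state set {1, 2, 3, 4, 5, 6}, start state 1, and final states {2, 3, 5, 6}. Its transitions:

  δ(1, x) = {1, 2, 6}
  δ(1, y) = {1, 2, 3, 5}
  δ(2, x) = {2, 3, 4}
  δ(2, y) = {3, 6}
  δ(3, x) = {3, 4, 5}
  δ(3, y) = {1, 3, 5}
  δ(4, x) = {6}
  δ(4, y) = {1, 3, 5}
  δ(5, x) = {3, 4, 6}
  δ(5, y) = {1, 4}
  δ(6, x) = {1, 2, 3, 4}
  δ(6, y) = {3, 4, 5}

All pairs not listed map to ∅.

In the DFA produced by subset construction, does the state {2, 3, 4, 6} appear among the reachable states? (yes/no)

Start state of the DFA: {1}.
{1} --x--> {1, 2, 6}  [new]
{1} --y--> {1, 2, 3, 5}  [new]
{1, 2, 6} --x--> {1, 2, 3, 4, 6}  [new]
{1, 2, 6} --y--> {1, 2, 3, 4, 5, 6}  [new]
{1, 2, 3, 5} --x--> {1, 2, 3, 4, 5, 6}  [seen]
{1, 2, 3, 5} --y--> {1, 2, 3, 4, 5, 6}  [seen]
{1, 2, 3, 4, 6} --x--> {1, 2, 3, 4, 5, 6}  [seen]
{1, 2, 3, 4, 6} --y--> {1, 2, 3, 4, 5, 6}  [seen]
{1, 2, 3, 4, 5, 6} --x--> {1, 2, 3, 4, 5, 6}  [seen]
{1, 2, 3, 4, 5, 6} --y--> {1, 2, 3, 4, 5, 6}  [seen]
Reachable DFA states: {1}, {1, 2, 6}, {1, 2, 3, 5}, {1, 2, 3, 4, 6}, {1, 2, 3, 4, 5, 6}.
{2, 3, 4, 6} is not among them.

no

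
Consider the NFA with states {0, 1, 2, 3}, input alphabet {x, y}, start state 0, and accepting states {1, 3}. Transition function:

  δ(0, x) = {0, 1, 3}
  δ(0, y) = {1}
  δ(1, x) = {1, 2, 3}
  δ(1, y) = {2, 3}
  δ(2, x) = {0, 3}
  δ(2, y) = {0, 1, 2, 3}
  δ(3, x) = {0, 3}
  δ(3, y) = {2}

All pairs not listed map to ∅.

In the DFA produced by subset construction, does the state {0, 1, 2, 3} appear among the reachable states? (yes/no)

yes

Start state of the DFA: {0}.
{0} --x--> {0, 1, 3}  [new]
{0} --y--> {1}  [new]
{0, 1, 3} --x--> {0, 1, 2, 3}  [new]
{0, 1, 3} --y--> {1, 2, 3}  [new]
{1} --x--> {1, 2, 3}  [seen]
{1} --y--> {2, 3}  [new]
{0, 1, 2, 3} --x--> {0, 1, 2, 3}  [seen]
{0, 1, 2, 3} --y--> {0, 1, 2, 3}  [seen]
{1, 2, 3} --x--> {0, 1, 2, 3}  [seen]
{1, 2, 3} --y--> {0, 1, 2, 3}  [seen]
{2, 3} --x--> {0, 3}  [new]
{2, 3} --y--> {0, 1, 2, 3}  [seen]
{0, 3} --x--> {0, 1, 3}  [seen]
{0, 3} --y--> {1, 2}  [new]
{1, 2} --x--> {0, 1, 2, 3}  [seen]
{1, 2} --y--> {0, 1, 2, 3}  [seen]
Reachable DFA states: {0}, {0, 1, 3}, {1}, {0, 1, 2, 3}, {1, 2, 3}, {2, 3}, {0, 3}, {1, 2}.
{0, 1, 2, 3} is among them.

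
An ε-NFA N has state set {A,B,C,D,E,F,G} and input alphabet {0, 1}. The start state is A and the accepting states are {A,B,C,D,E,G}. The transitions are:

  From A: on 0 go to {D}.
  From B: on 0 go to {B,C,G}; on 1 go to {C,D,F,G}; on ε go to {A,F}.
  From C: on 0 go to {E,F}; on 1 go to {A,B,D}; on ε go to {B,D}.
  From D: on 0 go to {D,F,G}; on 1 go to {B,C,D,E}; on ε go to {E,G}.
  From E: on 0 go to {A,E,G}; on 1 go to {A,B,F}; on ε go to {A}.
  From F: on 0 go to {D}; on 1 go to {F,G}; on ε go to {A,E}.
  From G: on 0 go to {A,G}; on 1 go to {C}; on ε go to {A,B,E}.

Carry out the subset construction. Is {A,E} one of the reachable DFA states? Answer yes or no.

no

Start state of the DFA: {A} (ε-closure of the NFA start).
{A} --0--> {A,B,D,E,F,G}  [new]
{A} --1--> ∅  [new]
{A,B,D,E,F,G} --0--> {A,B,C,D,E,F,G}  [new]
{A,B,D,E,F,G} --1--> {A,B,C,D,E,F,G}  [seen]
∅ --0--> ∅  [seen]
∅ --1--> ∅  [seen]
{A,B,C,D,E,F,G} --0--> {A,B,C,D,E,F,G}  [seen]
{A,B,C,D,E,F,G} --1--> {A,B,C,D,E,F,G}  [seen]
Reachable DFA states: {A}, {A,B,D,E,F,G}, ∅, {A,B,C,D,E,F,G}.
{A,E} is not among them.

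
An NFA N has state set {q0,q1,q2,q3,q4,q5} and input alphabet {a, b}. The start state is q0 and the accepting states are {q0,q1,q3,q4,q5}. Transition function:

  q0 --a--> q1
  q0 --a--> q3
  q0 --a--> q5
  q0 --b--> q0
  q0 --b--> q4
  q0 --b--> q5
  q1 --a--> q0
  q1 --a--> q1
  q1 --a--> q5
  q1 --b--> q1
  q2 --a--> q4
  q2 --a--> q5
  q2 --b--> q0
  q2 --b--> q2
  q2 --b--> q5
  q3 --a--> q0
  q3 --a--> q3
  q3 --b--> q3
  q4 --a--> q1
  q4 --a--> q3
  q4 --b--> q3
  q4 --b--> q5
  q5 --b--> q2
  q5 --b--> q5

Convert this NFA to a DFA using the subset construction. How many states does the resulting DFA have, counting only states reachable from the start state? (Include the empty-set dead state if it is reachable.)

9

Start state of the DFA: {q0}.
{q0} --a--> {q1,q3,q5}  [new]
{q0} --b--> {q0,q4,q5}  [new]
{q1,q3,q5} --a--> {q0,q1,q3,q5}  [new]
{q1,q3,q5} --b--> {q1,q2,q3,q5}  [new]
{q0,q4,q5} --a--> {q1,q3,q5}  [seen]
{q0,q4,q5} --b--> {q0,q2,q3,q4,q5}  [new]
{q0,q1,q3,q5} --a--> {q0,q1,q3,q5}  [seen]
{q0,q1,q3,q5} --b--> {q0,q1,q2,q3,q4,q5}  [new]
{q1,q2,q3,q5} --a--> {q0,q1,q3,q4,q5}  [new]
{q1,q2,q3,q5} --b--> {q0,q1,q2,q3,q5}  [new]
{q0,q2,q3,q4,q5} --a--> {q0,q1,q3,q4,q5}  [seen]
{q0,q2,q3,q4,q5} --b--> {q0,q2,q3,q4,q5}  [seen]
{q0,q1,q2,q3,q4,q5} --a--> {q0,q1,q3,q4,q5}  [seen]
{q0,q1,q2,q3,q4,q5} --b--> {q0,q1,q2,q3,q4,q5}  [seen]
{q0,q1,q3,q4,q5} --a--> {q0,q1,q3,q5}  [seen]
{q0,q1,q3,q4,q5} --b--> {q0,q1,q2,q3,q4,q5}  [seen]
{q0,q1,q2,q3,q5} --a--> {q0,q1,q3,q4,q5}  [seen]
{q0,q1,q2,q3,q5} --b--> {q0,q1,q2,q3,q4,q5}  [seen]
Reachable DFA states: {q0}, {q1,q3,q5}, {q0,q4,q5}, {q0,q1,q3,q5}, {q1,q2,q3,q5}, {q0,q2,q3,q4,q5}, {q0,q1,q2,q3,q4,q5}, {q0,q1,q3,q4,q5}, {q0,q1,q2,q3,q5}.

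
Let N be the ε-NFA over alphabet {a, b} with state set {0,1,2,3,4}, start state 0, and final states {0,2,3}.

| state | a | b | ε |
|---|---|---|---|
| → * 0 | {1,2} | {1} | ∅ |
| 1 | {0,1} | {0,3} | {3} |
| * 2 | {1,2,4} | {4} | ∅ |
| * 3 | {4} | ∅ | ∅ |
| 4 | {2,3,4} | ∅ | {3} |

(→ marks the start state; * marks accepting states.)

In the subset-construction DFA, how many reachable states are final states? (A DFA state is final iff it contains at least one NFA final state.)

9

Start state of the DFA: {0} (ε-closure of the NFA start).
{0} --a--> {1,2,3}  [new]
{0} --b--> {1,3}  [new]
{1,2,3} --a--> {0,1,2,3,4}  [new]
{1,2,3} --b--> {0,3,4}  [new]
{1,3} --a--> {0,1,3,4}  [new]
{1,3} --b--> {0,3}  [new]
{0,1,2,3,4} --a--> {0,1,2,3,4}  [seen]
{0,1,2,3,4} --b--> {0,1,3,4}  [seen]
{0,3,4} --a--> {1,2,3,4}  [new]
{0,3,4} --b--> {1,3}  [seen]
{0,1,3,4} --a--> {0,1,2,3,4}  [seen]
{0,1,3,4} --b--> {0,1,3}  [new]
{0,3} --a--> {1,2,3,4}  [seen]
{0,3} --b--> {1,3}  [seen]
{1,2,3,4} --a--> {0,1,2,3,4}  [seen]
{1,2,3,4} --b--> {0,3,4}  [seen]
{0,1,3} --a--> {0,1,2,3,4}  [seen]
{0,1,3} --b--> {0,1,3}  [seen]
Reachable DFA states: {0}, {1,2,3}, {1,3}, {0,1,2,3,4}, {0,3,4}, {0,1,3,4}, {0,3}, {1,2,3,4}, {0,1,3}.
Accepting DFA states (contain an NFA accepting state): {0}, {1,2,3}, {1,3}, {0,1,2,3,4}, {0,3,4}, {0,1,3,4}, {0,3}, {1,2,3,4}, {0,1,3}.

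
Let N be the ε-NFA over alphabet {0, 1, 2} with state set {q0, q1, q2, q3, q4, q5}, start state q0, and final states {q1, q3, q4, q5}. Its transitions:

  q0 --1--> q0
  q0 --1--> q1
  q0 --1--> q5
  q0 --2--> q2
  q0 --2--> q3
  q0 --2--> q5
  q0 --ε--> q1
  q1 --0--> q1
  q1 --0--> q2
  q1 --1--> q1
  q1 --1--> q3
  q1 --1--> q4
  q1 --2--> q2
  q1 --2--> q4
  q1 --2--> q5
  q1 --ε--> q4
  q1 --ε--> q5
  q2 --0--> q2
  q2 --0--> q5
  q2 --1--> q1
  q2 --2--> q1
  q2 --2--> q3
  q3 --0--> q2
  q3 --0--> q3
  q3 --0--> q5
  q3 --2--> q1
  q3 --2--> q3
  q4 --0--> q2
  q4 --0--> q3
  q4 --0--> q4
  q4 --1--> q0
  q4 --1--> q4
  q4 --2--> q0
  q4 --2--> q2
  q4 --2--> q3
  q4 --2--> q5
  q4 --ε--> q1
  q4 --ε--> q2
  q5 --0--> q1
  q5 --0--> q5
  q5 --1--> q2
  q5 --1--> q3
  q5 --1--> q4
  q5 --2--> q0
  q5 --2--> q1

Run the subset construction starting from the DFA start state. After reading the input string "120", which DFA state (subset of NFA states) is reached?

{q1, q2, q3, q4, q5}

Start: {q0, q1, q2, q4, q5}.
δ(q0,1) = {q0, q1, q5}; δ(q1,1) = {q1, q3, q4}; δ(q2,1) = {q1}; δ(q4,1) = {q0, q4}; δ(q5,1) = {q2, q3, q4}.
Union: {q0, q1, q2, q3, q4, q5}.
After 1: {q0, q1, q2, q3, q4, q5}.
δ(q0,2) = {q2, q3, q5}; δ(q1,2) = {q2, q4, q5}; δ(q2,2) = {q1, q3}; δ(q3,2) = {q1, q3}; δ(q4,2) = {q0, q2, q3, q5}; δ(q5,2) = {q0, q1}.
Union: {q0, q1, q2, q3, q4, q5}.
After 2: {q0, q1, q2, q3, q4, q5}.
δ(q0,0) = ∅; δ(q1,0) = {q1, q2}; δ(q2,0) = {q2, q5}; δ(q3,0) = {q2, q3, q5}; δ(q4,0) = {q2, q3, q4}; δ(q5,0) = {q1, q5}.
Union: {q1, q2, q3, q4, q5}.
After 0: {q1, q2, q3, q4, q5}.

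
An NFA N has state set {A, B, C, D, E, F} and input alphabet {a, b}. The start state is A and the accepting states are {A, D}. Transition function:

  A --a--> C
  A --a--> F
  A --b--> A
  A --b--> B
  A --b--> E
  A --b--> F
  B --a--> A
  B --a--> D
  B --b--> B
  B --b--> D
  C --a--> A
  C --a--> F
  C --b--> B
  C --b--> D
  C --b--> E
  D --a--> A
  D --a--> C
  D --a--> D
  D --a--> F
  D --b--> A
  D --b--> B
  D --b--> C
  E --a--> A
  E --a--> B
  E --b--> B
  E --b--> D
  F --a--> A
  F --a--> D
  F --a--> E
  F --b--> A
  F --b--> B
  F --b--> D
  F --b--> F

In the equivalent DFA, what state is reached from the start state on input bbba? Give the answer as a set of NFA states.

Start: {A}.
δ(A,b) = {A, B, E, F}.
Union: {A, B, E, F}.
After b: {A, B, E, F}.
δ(A,b) = {A, B, E, F}; δ(B,b) = {B, D}; δ(E,b) = {B, D}; δ(F,b) = {A, B, D, F}.
Union: {A, B, D, E, F}.
After b: {A, B, D, E, F}.
δ(A,b) = {A, B, E, F}; δ(B,b) = {B, D}; δ(D,b) = {A, B, C}; δ(E,b) = {B, D}; δ(F,b) = {A, B, D, F}.
Union: {A, B, C, D, E, F}.
After b: {A, B, C, D, E, F}.
δ(A,a) = {C, F}; δ(B,a) = {A, D}; δ(C,a) = {A, F}; δ(D,a) = {A, C, D, F}; δ(E,a) = {A, B}; δ(F,a) = {A, D, E}.
Union: {A, B, C, D, E, F}.
After a: {A, B, C, D, E, F}.

{A, B, C, D, E, F}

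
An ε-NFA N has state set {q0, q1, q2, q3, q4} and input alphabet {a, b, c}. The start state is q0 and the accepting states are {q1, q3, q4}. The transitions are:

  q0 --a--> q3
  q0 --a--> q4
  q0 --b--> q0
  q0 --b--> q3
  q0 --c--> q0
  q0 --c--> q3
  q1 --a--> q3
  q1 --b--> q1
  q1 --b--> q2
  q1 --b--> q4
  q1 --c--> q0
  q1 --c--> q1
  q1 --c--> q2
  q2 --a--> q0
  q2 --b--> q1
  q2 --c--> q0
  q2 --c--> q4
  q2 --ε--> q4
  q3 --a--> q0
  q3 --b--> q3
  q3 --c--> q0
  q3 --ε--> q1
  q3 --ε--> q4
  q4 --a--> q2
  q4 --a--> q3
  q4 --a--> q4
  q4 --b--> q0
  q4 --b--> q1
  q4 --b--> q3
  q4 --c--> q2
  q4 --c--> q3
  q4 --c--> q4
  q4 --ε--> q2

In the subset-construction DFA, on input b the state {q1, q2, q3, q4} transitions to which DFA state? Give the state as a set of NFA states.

{q0, q1, q2, q3, q4}

δ(q1,b) = {q1, q2, q4}; δ(q2,b) = {q1}; δ(q3,b) = {q3}; δ(q4,b) = {q0, q1, q3}.
Union: {q0, q1, q2, q3, q4}.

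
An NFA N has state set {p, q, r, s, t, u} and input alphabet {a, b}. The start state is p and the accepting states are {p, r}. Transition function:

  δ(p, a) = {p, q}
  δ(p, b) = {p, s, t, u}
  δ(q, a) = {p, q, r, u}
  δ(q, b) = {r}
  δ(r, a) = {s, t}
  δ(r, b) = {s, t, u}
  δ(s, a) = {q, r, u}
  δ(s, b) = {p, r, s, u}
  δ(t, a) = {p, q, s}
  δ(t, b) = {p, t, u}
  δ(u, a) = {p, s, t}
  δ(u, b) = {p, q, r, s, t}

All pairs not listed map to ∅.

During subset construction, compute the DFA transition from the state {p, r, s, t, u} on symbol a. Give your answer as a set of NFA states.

{p, q, r, s, t, u}

δ(p,a) = {p, q}; δ(r,a) = {s, t}; δ(s,a) = {q, r, u}; δ(t,a) = {p, q, s}; δ(u,a) = {p, s, t}.
Union: {p, q, r, s, t, u}.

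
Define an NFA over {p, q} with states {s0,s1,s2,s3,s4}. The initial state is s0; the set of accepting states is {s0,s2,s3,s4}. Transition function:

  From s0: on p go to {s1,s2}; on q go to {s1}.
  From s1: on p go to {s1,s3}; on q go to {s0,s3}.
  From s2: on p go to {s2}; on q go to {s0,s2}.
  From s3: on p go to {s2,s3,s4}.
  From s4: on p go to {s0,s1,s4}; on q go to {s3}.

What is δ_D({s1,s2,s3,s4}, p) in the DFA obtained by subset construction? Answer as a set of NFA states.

δ(s1,p) = {s1,s3}; δ(s2,p) = {s2}; δ(s3,p) = {s2,s3,s4}; δ(s4,p) = {s0,s1,s4}.
Union: {s0,s1,s2,s3,s4}.

{s0,s1,s2,s3,s4}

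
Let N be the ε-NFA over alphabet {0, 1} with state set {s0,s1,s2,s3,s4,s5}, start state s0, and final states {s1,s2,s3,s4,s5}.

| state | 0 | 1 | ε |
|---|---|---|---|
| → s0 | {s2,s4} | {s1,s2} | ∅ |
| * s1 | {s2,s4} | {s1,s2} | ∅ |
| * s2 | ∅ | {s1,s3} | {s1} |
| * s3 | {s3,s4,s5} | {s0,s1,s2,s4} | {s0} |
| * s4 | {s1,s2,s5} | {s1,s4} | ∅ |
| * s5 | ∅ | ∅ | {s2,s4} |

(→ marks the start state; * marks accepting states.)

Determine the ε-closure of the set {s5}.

{s1,s2,s4,s5}

Begin with {s5}.
s5 →ε {s2,s4}; add s2, s4.
s2 →ε {s1}; add s1.
ε-closure = {s1,s2,s4,s5}.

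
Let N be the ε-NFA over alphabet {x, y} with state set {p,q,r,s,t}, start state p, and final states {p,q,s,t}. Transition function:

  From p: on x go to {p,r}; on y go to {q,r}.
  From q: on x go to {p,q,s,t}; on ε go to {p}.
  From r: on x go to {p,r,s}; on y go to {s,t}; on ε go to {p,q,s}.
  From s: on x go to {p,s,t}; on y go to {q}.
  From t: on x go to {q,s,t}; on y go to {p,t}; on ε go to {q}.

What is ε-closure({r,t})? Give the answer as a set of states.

Begin with {r,t}.
r →ε {p,q,s}; add p, q, s.
ε-closure = {p,q,r,s,t}.

{p,q,r,s,t}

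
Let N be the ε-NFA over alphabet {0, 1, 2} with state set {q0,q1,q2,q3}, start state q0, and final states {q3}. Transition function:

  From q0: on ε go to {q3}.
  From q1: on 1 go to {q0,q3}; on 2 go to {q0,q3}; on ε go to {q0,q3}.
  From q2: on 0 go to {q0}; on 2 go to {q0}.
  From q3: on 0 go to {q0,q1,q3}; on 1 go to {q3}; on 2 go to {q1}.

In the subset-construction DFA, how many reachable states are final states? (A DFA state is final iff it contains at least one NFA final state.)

Start state of the DFA: {q0,q3} (ε-closure of the NFA start).
{q0,q3} --0--> {q0,q1,q3}  [new]
{q0,q3} --1--> {q3}  [new]
{q0,q3} --2--> {q0,q1,q3}  [seen]
{q0,q1,q3} --0--> {q0,q1,q3}  [seen]
{q0,q1,q3} --1--> {q0,q3}  [seen]
{q0,q1,q3} --2--> {q0,q1,q3}  [seen]
{q3} --0--> {q0,q1,q3}  [seen]
{q3} --1--> {q3}  [seen]
{q3} --2--> {q0,q1,q3}  [seen]
Reachable DFA states: {q0,q3}, {q0,q1,q3}, {q3}.
Accepting DFA states (contain an NFA accepting state): {q0,q3}, {q0,q1,q3}, {q3}.

3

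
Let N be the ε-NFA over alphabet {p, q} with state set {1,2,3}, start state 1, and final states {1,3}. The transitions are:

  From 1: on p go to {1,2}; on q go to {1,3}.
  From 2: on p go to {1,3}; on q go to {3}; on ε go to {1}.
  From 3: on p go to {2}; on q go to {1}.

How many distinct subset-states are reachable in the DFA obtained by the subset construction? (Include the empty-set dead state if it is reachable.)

4

Start state of the DFA: {1} (ε-closure of the NFA start).
{1} --p--> {1,2}  [new]
{1} --q--> {1,3}  [new]
{1,2} --p--> {1,2,3}  [new]
{1,2} --q--> {1,3}  [seen]
{1,3} --p--> {1,2}  [seen]
{1,3} --q--> {1,3}  [seen]
{1,2,3} --p--> {1,2,3}  [seen]
{1,2,3} --q--> {1,3}  [seen]
Reachable DFA states: {1}, {1,2}, {1,3}, {1,2,3}.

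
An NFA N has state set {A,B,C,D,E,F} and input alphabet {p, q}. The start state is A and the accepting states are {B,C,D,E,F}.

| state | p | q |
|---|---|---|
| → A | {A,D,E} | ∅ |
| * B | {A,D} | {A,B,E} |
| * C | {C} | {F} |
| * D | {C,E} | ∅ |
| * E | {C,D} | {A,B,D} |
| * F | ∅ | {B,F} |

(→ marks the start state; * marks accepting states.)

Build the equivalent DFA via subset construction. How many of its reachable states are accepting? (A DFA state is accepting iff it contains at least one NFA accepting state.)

Start state of the DFA: {A}.
{A} --p--> {A,D,E}  [new]
{A} --q--> ∅  [new]
{A,D,E} --p--> {A,C,D,E}  [new]
{A,D,E} --q--> {A,B,D}  [new]
∅ --p--> ∅  [seen]
∅ --q--> ∅  [seen]
{A,C,D,E} --p--> {A,C,D,E}  [seen]
{A,C,D,E} --q--> {A,B,D,F}  [new]
{A,B,D} --p--> {A,C,D,E}  [seen]
{A,B,D} --q--> {A,B,E}  [new]
{A,B,D,F} --p--> {A,C,D,E}  [seen]
{A,B,D,F} --q--> {A,B,E,F}  [new]
{A,B,E} --p--> {A,C,D,E}  [seen]
{A,B,E} --q--> {A,B,D,E}  [new]
{A,B,E,F} --p--> {A,C,D,E}  [seen]
{A,B,E,F} --q--> {A,B,D,E,F}  [new]
{A,B,D,E} --p--> {A,C,D,E}  [seen]
{A,B,D,E} --q--> {A,B,D,E}  [seen]
{A,B,D,E,F} --p--> {A,C,D,E}  [seen]
{A,B,D,E,F} --q--> {A,B,D,E,F}  [seen]
Reachable DFA states: {A}, {A,D,E}, ∅, {A,C,D,E}, {A,B,D}, {A,B,D,F}, {A,B,E}, {A,B,E,F}, {A,B,D,E}, {A,B,D,E,F}.
Accepting DFA states (contain an NFA accepting state): {A,D,E}, {A,C,D,E}, {A,B,D}, {A,B,D,F}, {A,B,E}, {A,B,E,F}, {A,B,D,E}, {A,B,D,E,F}.

8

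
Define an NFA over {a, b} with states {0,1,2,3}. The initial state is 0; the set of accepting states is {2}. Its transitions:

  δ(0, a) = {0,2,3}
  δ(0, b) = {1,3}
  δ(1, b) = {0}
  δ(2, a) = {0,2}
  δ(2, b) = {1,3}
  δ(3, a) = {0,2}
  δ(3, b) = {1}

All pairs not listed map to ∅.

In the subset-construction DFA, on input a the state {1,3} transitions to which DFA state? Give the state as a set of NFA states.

δ(1,a) = ∅; δ(3,a) = {0,2}.
Union: {0,2}.

{0,2}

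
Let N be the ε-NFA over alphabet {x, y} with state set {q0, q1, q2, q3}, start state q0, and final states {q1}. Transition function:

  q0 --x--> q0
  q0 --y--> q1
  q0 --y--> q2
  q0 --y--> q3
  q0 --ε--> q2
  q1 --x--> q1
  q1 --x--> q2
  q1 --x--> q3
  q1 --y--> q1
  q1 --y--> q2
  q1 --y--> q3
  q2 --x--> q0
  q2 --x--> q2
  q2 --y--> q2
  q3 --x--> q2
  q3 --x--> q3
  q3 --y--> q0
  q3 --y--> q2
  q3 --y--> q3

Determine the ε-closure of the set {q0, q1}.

{q0, q1, q2}

Begin with {q0, q1}.
q0 →ε {q2}; add q2.
ε-closure = {q0, q1, q2}.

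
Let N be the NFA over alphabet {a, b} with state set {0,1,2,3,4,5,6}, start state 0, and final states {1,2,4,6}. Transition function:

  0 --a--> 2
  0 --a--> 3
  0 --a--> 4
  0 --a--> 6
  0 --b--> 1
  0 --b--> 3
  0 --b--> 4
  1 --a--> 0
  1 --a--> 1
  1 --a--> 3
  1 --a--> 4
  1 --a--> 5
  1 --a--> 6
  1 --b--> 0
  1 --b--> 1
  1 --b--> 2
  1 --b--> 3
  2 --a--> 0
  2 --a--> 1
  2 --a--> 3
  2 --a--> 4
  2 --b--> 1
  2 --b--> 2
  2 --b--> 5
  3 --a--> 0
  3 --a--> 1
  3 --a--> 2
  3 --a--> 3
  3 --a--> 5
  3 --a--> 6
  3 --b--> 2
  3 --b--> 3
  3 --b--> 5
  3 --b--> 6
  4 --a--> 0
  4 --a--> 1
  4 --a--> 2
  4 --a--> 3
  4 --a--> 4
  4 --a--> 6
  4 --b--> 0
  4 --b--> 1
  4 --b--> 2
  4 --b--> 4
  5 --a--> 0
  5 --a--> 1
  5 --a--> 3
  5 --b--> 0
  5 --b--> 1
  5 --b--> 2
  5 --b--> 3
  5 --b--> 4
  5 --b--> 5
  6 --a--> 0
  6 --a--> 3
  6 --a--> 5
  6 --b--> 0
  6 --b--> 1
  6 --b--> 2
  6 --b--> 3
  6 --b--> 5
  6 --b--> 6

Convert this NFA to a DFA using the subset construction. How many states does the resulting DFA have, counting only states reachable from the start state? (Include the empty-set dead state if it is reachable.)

Start state of the DFA: {0}.
{0} --a--> {2,3,4,6}  [new]
{0} --b--> {1,3,4}  [new]
{2,3,4,6} --a--> {0,1,2,3,4,5,6}  [new]
{2,3,4,6} --b--> {0,1,2,3,4,5,6}  [seen]
{1,3,4} --a--> {0,1,2,3,4,5,6}  [seen]
{1,3,4} --b--> {0,1,2,3,4,5,6}  [seen]
{0,1,2,3,4,5,6} --a--> {0,1,2,3,4,5,6}  [seen]
{0,1,2,3,4,5,6} --b--> {0,1,2,3,4,5,6}  [seen]
Reachable DFA states: {0}, {2,3,4,6}, {1,3,4}, {0,1,2,3,4,5,6}.

4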